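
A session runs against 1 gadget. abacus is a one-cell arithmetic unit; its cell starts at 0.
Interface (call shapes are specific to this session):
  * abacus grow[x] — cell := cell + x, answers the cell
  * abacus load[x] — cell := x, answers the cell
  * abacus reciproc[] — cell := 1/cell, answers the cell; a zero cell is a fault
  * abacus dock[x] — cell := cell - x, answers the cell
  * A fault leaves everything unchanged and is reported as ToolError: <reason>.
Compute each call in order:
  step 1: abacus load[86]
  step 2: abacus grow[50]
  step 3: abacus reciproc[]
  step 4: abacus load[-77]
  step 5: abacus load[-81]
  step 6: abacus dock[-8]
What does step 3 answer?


CALL abacus load[86]
RET  86
CALL abacus grow[50]
RET  136
CALL abacus reciproc[]
RET  1/136
CALL abacus load[-77]
RET  -77
CALL abacus load[-81]
RET  -81
CALL abacus dock[-8]
RET  -73

Answer: 1/136


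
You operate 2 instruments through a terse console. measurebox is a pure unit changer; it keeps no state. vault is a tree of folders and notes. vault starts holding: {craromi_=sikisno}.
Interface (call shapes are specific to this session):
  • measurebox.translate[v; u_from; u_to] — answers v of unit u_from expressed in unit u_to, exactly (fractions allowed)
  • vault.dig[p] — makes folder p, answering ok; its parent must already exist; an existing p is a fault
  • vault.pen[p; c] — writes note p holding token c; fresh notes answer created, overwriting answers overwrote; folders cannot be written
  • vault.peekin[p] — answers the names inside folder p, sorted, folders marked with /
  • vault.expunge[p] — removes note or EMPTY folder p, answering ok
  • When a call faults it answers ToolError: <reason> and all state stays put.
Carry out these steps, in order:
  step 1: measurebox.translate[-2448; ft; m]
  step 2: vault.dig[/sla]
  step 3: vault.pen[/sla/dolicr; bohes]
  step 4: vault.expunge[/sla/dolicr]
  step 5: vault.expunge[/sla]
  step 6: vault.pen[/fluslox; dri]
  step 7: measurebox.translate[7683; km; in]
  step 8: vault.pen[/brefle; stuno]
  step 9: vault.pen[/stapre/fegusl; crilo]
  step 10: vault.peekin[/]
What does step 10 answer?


I call measurebox.translate using v→-2448, u_from→ft, u_to→m, and get -466344/625.
I use vault.dig using p→/sla, and get ok.
Then vault.pen using p→/sla/dolicr, c→bohes, → created.
I try vault.expunge using p→/sla/dolicr, giving ok.
I call vault.expunge using p→/sla, and get ok.
Calling vault.pen using p→/fluslox, c→dri, and see created.
Now I run measurebox.translate using v→7683, u_from→km, u_to→in, → 38415000000/127.
Now I run vault.pen using p→/brefle, c→stuno, and see created.
I use vault.pen using p→/stapre/fegusl, c→crilo: ToolError: no parent.
I call vault.peekin using p→/, which returns [brefle, craromi_, fluslox].

Answer: [brefle, craromi_, fluslox]


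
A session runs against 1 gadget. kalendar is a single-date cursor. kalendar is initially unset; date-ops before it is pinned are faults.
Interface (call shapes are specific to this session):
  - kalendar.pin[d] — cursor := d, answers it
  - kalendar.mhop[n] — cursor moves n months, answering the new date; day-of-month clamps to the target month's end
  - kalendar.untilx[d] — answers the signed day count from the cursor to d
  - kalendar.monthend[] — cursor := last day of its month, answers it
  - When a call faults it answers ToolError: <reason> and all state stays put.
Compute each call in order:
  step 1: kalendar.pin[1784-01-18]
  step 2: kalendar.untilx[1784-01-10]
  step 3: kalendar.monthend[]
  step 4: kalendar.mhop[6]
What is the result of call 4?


Then kalendar.pin using 1784-01-18, and observe 1784-01-18.
I run kalendar.untilx using 1784-01-10, and observe -8.
Next I call kalendar.monthend(), giving 1784-01-31.
Using kalendar.mhop using 6, giving 1784-07-31.

Answer: 1784-07-31


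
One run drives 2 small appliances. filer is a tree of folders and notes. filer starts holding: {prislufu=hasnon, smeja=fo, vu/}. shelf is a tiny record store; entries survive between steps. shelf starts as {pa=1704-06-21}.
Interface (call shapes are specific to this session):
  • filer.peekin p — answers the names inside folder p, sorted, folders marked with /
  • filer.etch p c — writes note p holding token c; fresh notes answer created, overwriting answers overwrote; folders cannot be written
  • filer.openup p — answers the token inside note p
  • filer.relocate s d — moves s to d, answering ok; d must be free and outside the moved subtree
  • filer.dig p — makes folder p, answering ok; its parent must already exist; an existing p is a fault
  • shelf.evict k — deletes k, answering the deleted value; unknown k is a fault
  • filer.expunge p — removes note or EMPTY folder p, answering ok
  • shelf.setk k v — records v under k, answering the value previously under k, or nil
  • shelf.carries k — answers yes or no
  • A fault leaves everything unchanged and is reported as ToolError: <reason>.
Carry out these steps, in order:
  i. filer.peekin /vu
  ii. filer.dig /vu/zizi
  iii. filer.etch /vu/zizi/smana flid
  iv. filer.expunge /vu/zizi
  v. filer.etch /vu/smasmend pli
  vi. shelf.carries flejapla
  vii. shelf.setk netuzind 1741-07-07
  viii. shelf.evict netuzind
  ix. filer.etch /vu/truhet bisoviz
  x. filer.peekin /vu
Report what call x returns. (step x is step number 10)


Answer: [smasmend, truhet, zizi/]

Derivation:
! peekin(p=/vu) -> []
! dig(p=/vu/zizi) -> ok
! etch(p=/vu/zizi/smana, c=flid) -> created
! expunge(p=/vu/zizi) -> ToolError: not empty
! etch(p=/vu/smasmend, c=pli) -> created
! carries(k=flejapla) -> no
! setk(k=netuzind, v=1741-07-07) -> nil
! evict(k=netuzind) -> 1741-07-07
! etch(p=/vu/truhet, c=bisoviz) -> created
! peekin(p=/vu) -> [smasmend, truhet, zizi/]


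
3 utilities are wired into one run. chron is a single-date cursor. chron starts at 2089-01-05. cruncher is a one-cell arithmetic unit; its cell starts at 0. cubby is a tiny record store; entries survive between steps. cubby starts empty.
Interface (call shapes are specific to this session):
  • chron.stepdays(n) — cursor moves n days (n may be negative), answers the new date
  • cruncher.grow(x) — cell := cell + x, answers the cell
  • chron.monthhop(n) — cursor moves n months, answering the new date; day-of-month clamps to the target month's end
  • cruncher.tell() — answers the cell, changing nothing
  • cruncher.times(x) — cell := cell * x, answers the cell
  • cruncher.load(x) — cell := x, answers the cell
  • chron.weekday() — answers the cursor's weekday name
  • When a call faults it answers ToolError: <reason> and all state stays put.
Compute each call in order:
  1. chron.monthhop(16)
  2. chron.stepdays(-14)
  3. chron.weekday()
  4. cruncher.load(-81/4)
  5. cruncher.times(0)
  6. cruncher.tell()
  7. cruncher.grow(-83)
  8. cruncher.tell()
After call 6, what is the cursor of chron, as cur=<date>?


Answer: cur=2090-04-21

Derivation:
Do: monthhop[16]
See: 2090-05-05
Do: stepdays[-14]
See: 2090-04-21
Do: weekday[]
See: Friday
Do: load[-81/4]
See: -81/4
Do: times[0]
See: 0
Do: tell[]
See: 0
Do: grow[-83]
See: -83
Do: tell[]
See: -83


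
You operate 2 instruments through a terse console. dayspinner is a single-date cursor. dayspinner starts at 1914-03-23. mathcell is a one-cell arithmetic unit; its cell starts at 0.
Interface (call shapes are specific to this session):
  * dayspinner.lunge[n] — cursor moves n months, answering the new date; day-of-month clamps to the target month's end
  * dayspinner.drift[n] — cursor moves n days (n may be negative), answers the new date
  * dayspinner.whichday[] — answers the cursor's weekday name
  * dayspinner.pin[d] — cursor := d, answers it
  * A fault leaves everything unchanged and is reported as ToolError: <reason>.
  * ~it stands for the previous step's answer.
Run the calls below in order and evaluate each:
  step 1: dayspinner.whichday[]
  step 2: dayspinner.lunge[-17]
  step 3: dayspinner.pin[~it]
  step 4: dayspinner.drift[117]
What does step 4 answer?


==> dayspinner.whichday()
<== Monday
==> dayspinner.lunge(-17)
<== 1912-10-23
==> dayspinner.pin(~it)
<== 1912-10-23
==> dayspinner.drift(117)
<== 1913-02-17

Answer: 1913-02-17


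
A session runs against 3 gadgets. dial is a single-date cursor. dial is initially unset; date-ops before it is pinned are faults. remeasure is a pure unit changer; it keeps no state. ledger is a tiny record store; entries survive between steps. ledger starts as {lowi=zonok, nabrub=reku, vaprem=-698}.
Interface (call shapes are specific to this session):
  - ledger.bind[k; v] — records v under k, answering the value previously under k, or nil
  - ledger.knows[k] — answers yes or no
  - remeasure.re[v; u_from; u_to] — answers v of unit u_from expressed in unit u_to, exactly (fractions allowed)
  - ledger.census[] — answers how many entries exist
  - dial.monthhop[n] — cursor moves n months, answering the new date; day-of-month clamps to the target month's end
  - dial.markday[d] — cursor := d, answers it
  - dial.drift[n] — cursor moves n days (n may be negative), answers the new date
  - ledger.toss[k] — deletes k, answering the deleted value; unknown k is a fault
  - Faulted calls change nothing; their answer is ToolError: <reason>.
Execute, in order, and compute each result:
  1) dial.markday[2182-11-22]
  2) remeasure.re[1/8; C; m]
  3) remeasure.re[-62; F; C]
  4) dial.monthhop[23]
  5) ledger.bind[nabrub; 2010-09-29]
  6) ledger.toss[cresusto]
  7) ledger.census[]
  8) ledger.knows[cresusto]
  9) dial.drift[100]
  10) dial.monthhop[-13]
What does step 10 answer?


==> dial.markday(2182-11-22)
<== 2182-11-22
==> remeasure.re(1/8, C, m)
<== ToolError: incompatible units
==> remeasure.re(-62, F, C)
<== -470/9
==> dial.monthhop(23)
<== 2184-10-22
==> ledger.bind(nabrub, 2010-09-29)
<== reku
==> ledger.toss(cresusto)
<== ToolError: no such key cresusto
==> ledger.census()
<== 3
==> ledger.knows(cresusto)
<== no
==> dial.drift(100)
<== 2185-01-30
==> dial.monthhop(-13)
<== 2183-12-30

Answer: 2183-12-30


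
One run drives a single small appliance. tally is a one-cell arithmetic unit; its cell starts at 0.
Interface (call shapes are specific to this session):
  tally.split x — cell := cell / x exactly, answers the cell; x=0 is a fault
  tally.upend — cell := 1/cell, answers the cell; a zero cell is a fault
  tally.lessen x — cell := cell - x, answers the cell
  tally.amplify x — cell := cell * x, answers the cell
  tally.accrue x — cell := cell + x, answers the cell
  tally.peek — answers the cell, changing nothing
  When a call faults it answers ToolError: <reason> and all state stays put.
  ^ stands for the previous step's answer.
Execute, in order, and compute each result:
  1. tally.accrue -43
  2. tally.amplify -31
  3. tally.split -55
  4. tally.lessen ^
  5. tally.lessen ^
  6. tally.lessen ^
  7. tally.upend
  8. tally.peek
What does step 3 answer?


Act: tally.accrue[-43]
Obs: -43
Act: tally.amplify[-31]
Obs: 1333
Act: tally.split[-55]
Obs: -1333/55
Act: tally.lessen[^]
Obs: 0
Act: tally.lessen[^]
Obs: 0
Act: tally.lessen[^]
Obs: 0
Act: tally.upend[]
Obs: ToolError: reciprocal of zero
Act: tally.peek[]
Obs: 0

Answer: -1333/55


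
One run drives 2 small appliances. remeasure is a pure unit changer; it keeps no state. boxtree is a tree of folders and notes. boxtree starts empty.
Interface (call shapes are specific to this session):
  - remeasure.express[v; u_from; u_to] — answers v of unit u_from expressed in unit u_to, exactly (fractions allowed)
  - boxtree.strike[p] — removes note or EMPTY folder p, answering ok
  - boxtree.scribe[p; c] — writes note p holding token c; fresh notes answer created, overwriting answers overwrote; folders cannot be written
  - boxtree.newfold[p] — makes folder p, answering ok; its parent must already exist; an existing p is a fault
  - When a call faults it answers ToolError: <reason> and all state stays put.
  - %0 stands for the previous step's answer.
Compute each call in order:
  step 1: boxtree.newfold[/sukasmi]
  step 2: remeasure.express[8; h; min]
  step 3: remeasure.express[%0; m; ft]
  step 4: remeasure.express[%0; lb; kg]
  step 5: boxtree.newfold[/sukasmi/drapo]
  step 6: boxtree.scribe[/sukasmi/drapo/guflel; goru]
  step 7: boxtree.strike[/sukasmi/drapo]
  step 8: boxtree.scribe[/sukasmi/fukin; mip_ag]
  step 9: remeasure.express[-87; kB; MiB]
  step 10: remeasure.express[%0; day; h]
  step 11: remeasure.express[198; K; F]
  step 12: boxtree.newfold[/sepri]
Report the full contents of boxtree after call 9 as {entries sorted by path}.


Answer: {sukasmi/, sukasmi/drapo/, sukasmi/drapo/guflel=goru, sukasmi/fukin=mip_ag}

Derivation:
> newfold p→/sukasmi
  ok
> express v→8 u_from→h u_to→min
  480
> express v→%0 u_from→m u_to→ft
  200000/127
> express v→%0 u_from→lb u_to→kg
  45359237/63500
> newfold p→/sukasmi/drapo
  ok
> scribe p→/sukasmi/drapo/guflel c→goru
  created
> strike p→/sukasmi/drapo
  ToolError: not empty
> scribe p→/sukasmi/fukin c→mip_ag
  created
> express v→-87 u_from→kB u_to→MiB
  -10875/131072
> express v→%0 u_from→day u_to→h
  -32625/16384
> express v→198 u_from→K u_to→F
  -10327/100
> newfold p→/sepri
  ok


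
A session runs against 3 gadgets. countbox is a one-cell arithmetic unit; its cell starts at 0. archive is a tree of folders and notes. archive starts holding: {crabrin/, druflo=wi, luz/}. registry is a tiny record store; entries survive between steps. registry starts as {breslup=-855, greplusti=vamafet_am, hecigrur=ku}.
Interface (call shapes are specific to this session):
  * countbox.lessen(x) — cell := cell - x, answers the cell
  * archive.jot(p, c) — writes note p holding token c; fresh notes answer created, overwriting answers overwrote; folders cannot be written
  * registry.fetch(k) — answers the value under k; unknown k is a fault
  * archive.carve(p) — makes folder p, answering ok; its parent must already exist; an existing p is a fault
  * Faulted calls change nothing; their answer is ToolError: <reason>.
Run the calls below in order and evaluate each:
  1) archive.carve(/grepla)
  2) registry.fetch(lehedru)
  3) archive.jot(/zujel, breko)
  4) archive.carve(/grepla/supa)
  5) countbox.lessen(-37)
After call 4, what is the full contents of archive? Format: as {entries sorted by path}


Answer: {crabrin/, druflo=wi, grepla/, grepla/supa/, luz/, zujel=breko}

Derivation:
% archive.carve p→/grepla
[out] ok
% registry.fetch k→lehedru
[out] ToolError: no such key lehedru
% archive.jot p→/zujel c→breko
[out] created
% archive.carve p→/grepla/supa
[out] ok
% countbox.lessen x→-37
[out] 37


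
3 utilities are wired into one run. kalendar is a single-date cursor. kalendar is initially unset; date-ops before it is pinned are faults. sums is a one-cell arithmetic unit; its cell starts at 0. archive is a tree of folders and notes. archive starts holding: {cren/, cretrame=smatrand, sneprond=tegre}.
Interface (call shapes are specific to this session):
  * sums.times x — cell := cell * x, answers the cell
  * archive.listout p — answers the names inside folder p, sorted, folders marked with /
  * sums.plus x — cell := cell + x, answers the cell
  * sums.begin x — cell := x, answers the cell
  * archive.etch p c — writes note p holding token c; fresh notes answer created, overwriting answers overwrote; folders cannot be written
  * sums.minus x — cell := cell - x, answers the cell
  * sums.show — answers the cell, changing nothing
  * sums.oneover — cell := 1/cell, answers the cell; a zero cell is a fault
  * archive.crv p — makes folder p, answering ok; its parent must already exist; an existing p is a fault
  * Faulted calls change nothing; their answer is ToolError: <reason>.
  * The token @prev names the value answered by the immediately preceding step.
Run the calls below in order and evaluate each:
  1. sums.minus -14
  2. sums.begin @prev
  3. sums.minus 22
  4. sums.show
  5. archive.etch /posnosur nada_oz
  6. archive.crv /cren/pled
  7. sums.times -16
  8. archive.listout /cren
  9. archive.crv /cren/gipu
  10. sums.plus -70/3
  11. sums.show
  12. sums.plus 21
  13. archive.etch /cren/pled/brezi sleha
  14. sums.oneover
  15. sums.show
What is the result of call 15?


Answer: 3/377

Derivation:
Do: minus[x→-14]
See: 14
Do: begin[x→@prev]
See: 14
Do: minus[x→22]
See: -8
Do: show[]
See: -8
Do: etch[p→/posnosur; c→nada_oz]
See: created
Do: crv[p→/cren/pled]
See: ok
Do: times[x→-16]
See: 128
Do: listout[p→/cren]
See: [pled/]
Do: crv[p→/cren/gipu]
See: ok
Do: plus[x→-70/3]
See: 314/3
Do: show[]
See: 314/3
Do: plus[x→21]
See: 377/3
Do: etch[p→/cren/pled/brezi; c→sleha]
See: created
Do: oneover[]
See: 3/377
Do: show[]
See: 3/377


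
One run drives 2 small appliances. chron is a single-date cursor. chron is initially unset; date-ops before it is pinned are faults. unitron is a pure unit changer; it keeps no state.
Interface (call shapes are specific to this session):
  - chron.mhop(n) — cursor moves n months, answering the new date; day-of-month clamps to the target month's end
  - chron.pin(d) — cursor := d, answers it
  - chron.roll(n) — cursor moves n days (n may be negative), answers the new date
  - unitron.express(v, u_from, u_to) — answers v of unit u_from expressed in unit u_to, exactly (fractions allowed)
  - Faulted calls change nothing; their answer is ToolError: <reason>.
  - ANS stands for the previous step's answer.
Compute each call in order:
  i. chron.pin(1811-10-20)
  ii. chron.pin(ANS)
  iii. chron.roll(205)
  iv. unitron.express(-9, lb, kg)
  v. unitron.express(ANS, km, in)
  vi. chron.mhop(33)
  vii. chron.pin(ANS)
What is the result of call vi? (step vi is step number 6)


Answer: 1815-02-12

Derivation:
% 1. chron.pin(d='1811-10-20') == 1811-10-20
% 2. chron.pin(d='ANS') == 1811-10-20
% 3. chron.roll(n='205') == 1812-05-12
% 4. unitron.express(v='-9', u_from='lb', u_to='kg') == -408233133/100000000
% 5. unitron.express(v='ANS', u_from='km', u_to='in') == -408233133/2540
% 6. chron.mhop(n='33') == 1815-02-12
% 7. chron.pin(d='ANS') == 1815-02-12


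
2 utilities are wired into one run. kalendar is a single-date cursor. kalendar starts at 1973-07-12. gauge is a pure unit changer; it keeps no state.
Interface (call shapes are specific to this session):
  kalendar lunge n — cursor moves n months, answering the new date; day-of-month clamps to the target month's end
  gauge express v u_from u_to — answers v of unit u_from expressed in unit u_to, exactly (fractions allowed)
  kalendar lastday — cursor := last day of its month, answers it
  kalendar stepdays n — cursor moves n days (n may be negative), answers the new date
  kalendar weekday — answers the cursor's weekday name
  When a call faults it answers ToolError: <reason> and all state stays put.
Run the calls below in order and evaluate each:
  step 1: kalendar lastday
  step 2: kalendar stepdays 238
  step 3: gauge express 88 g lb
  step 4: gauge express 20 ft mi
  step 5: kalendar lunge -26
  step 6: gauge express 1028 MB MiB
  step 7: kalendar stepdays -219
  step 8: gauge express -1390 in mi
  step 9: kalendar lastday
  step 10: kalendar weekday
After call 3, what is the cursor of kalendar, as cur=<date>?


Answer: cur=1974-03-26

Derivation:
I use kalendar lastday(), → 1973-07-31.
I try kalendar stepdays with 238, and observe 1974-03-26.
Using gauge express with 88, g, lb, — result: 800000/4123567.
I invoke gauge express with 20, ft, mi, → 1/264.
Now I run kalendar lunge with -26: 1972-01-26.
Invoking gauge express with 1028, MB, MiB: 4015625/4096.
I call kalendar stepdays with -219, — result: 1971-06-21.
Using gauge express with -1390, in, mi, — result: -139/6336.
Calling kalendar lastday(): 1971-06-30.
I use kalendar weekday(), → Wednesday.


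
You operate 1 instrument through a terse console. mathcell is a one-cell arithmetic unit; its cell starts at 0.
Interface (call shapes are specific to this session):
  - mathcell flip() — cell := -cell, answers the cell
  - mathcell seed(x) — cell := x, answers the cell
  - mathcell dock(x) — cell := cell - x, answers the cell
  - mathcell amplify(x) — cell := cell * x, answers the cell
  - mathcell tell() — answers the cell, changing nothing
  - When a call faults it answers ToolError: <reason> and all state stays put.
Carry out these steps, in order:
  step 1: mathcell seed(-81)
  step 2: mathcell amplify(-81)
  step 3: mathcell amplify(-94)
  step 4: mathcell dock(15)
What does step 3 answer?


[in] mathcell seed x='-81'
:: -81
[in] mathcell amplify x='-81'
:: 6561
[in] mathcell amplify x='-94'
:: -616734
[in] mathcell dock x='15'
:: -616749

Answer: -616734


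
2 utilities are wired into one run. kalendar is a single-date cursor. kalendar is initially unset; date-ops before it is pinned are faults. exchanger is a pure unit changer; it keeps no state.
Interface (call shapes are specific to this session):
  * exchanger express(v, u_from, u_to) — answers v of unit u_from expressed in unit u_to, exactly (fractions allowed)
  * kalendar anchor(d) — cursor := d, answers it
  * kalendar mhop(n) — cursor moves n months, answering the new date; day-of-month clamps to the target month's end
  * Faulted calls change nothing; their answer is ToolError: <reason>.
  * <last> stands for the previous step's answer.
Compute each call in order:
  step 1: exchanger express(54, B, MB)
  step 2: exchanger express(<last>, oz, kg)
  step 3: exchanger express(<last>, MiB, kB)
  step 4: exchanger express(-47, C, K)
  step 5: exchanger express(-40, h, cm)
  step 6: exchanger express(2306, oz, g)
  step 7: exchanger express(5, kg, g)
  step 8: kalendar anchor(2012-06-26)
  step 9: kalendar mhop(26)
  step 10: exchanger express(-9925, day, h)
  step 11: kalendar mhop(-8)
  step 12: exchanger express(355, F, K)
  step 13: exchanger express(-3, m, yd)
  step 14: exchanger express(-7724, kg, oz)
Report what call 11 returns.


Now I run exchanger express passing v→54, u_from→B, u_to→MB, yielding 27/500000.
Invoking exchanger express passing v→<last>, u_from→oz, u_to→kg, — result: 1224699399/800000000000000.
Invoking exchanger express passing v→<last>, u_from→MiB, u_to→kB: 1224699399/762939453125.
Calling exchanger express passing v→-47, u_from→C, u_to→K, giving 4523/20.
Now I run exchanger express passing v→-40, u_from→h, u_to→cm, yielding ToolError: incompatible units.
Next I call exchanger express passing v→2306, u_from→oz, u_to→g, giving 52299200261/800000.
Calling exchanger express passing v→5, u_from→kg, u_to→g, → 5000.
Using kalendar anchor passing d→2012-06-26, and get 2012-06-26.
Then kalendar mhop passing n→26, yielding 2014-08-26.
Now I run exchanger express passing v→-9925, u_from→day, u_to→h, which returns -238200.
Then kalendar mhop passing n→-8, and see 2013-12-26.
I use exchanger express passing v→355, u_from→F, u_to→K, and see 81467/180.
Next I call exchanger express passing v→-3, u_from→m, u_to→yd, — result: -1250/381.
I run exchanger express passing v→-7724, u_from→kg, u_to→oz, and see -12358400000000/45359237.

Answer: 2013-12-26


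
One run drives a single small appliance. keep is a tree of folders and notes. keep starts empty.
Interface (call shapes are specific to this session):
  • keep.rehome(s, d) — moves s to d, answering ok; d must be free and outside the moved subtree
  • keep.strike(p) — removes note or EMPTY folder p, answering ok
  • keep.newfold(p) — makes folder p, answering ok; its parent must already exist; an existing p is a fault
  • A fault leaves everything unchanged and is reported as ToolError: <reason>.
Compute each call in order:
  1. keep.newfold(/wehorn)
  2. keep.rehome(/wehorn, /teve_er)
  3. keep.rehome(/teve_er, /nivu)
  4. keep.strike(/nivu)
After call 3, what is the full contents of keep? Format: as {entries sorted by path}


[in] newfold /wehorn
  ok
[in] rehome /wehorn /teve_er
  ok
[in] rehome /teve_er /nivu
  ok
[in] strike /nivu
  ok

Answer: {nivu/}


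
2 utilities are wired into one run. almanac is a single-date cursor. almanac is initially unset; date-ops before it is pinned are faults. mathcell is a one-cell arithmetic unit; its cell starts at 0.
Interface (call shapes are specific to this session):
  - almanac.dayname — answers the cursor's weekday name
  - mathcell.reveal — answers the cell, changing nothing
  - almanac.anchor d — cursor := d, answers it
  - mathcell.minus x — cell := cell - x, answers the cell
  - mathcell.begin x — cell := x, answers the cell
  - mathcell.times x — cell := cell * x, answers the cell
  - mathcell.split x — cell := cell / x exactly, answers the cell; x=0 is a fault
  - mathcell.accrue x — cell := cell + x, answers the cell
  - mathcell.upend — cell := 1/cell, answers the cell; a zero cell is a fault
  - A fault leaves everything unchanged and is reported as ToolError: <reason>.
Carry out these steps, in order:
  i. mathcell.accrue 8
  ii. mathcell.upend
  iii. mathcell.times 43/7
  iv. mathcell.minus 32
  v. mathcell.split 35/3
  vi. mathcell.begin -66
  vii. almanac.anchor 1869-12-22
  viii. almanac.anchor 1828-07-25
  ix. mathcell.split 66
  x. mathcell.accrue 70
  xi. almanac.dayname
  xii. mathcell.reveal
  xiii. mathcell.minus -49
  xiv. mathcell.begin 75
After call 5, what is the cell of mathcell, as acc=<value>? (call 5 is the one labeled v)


% mathcell.accrue x: 8
[out] 8
% mathcell.upend
[out] 1/8
% mathcell.times x: 43/7
[out] 43/56
% mathcell.minus x: 32
[out] -1749/56
% mathcell.split x: 35/3
[out] -5247/1960
% mathcell.begin x: -66
[out] -66
% almanac.anchor d: 1869-12-22
[out] 1869-12-22
% almanac.anchor d: 1828-07-25
[out] 1828-07-25
% mathcell.split x: 66
[out] -1
% mathcell.accrue x: 70
[out] 69
% almanac.dayname
[out] Friday
% mathcell.reveal
[out] 69
% mathcell.minus x: -49
[out] 118
% mathcell.begin x: 75
[out] 75

Answer: acc=-5247/1960


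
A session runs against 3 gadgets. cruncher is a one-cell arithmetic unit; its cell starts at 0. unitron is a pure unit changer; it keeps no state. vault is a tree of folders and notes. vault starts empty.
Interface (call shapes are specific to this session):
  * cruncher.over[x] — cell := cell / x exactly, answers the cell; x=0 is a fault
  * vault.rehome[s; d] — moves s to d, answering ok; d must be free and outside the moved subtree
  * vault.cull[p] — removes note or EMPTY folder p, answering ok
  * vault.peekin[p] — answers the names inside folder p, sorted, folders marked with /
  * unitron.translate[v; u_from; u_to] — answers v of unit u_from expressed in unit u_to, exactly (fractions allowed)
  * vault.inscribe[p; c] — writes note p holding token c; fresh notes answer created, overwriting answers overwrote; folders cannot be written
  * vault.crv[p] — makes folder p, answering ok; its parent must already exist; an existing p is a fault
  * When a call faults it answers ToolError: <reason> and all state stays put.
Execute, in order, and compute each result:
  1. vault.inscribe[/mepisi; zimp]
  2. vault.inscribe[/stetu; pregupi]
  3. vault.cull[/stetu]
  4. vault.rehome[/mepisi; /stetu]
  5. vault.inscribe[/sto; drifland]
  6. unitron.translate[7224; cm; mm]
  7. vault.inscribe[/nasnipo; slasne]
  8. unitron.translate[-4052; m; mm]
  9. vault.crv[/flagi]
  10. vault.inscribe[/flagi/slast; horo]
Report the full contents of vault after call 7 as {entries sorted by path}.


Answer: {nasnipo=slasne, stetu=zimp, sto=drifland}

Derivation:
Step: vault.inscribe[p='/mepisi'; c='zimp']
Result: created
Step: vault.inscribe[p='/stetu'; c='pregupi']
Result: created
Step: vault.cull[p='/stetu']
Result: ok
Step: vault.rehome[s='/mepisi'; d='/stetu']
Result: ok
Step: vault.inscribe[p='/sto'; c='drifland']
Result: created
Step: unitron.translate[v='7224'; u_from='cm'; u_to='mm']
Result: 72240
Step: vault.inscribe[p='/nasnipo'; c='slasne']
Result: created
Step: unitron.translate[v='-4052'; u_from='m'; u_to='mm']
Result: -4052000
Step: vault.crv[p='/flagi']
Result: ok
Step: vault.inscribe[p='/flagi/slast'; c='horo']
Result: created


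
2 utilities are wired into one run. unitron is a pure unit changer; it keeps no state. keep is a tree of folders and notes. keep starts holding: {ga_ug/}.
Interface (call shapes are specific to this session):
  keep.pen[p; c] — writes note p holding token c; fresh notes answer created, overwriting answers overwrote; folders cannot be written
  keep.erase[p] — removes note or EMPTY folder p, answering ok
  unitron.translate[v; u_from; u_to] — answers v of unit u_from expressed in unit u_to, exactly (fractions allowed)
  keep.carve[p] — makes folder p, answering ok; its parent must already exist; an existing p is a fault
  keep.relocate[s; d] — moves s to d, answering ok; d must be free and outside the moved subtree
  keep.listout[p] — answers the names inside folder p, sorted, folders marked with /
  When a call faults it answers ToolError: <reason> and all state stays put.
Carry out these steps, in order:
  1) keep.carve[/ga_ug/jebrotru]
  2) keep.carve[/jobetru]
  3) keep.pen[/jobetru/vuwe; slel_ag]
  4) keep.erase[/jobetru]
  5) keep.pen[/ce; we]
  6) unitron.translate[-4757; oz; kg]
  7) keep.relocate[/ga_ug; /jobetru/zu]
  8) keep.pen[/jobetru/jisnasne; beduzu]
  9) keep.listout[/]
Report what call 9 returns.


Answer: [ce, jobetru/]

Derivation:
CALL keep.carve[p→/ga_ug/jebrotru]
RET  ok
CALL keep.carve[p→/jobetru]
RET  ok
CALL keep.pen[p→/jobetru/vuwe; c→slel_ag]
RET  created
CALL keep.erase[p→/jobetru]
RET  ToolError: not empty
CALL keep.pen[p→/ce; c→we]
RET  created
CALL unitron.translate[v→-4757; u_from→oz; u_to→kg]
RET  -215773890409/1600000000
CALL keep.relocate[s→/ga_ug; d→/jobetru/zu]
RET  ok
CALL keep.pen[p→/jobetru/jisnasne; c→beduzu]
RET  created
CALL keep.listout[p→/]
RET  [ce, jobetru/]


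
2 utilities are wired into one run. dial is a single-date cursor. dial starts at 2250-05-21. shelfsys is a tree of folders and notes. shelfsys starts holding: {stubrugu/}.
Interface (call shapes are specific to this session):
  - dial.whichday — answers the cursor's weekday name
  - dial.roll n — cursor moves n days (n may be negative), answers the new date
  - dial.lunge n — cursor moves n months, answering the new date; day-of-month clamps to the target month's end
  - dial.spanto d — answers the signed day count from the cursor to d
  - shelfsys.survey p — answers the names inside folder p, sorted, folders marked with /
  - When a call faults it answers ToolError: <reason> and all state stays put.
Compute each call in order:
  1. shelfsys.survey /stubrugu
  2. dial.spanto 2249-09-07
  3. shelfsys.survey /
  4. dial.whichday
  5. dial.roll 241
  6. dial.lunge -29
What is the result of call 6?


Answer: 2248-08-17

Derivation:
Act: survey[p→/stubrugu]
Obs: []
Act: spanto[d→2249-09-07]
Obs: -256
Act: survey[p→/]
Obs: [stubrugu/]
Act: whichday[]
Obs: Tuesday
Act: roll[n→241]
Obs: 2251-01-17
Act: lunge[n→-29]
Obs: 2248-08-17


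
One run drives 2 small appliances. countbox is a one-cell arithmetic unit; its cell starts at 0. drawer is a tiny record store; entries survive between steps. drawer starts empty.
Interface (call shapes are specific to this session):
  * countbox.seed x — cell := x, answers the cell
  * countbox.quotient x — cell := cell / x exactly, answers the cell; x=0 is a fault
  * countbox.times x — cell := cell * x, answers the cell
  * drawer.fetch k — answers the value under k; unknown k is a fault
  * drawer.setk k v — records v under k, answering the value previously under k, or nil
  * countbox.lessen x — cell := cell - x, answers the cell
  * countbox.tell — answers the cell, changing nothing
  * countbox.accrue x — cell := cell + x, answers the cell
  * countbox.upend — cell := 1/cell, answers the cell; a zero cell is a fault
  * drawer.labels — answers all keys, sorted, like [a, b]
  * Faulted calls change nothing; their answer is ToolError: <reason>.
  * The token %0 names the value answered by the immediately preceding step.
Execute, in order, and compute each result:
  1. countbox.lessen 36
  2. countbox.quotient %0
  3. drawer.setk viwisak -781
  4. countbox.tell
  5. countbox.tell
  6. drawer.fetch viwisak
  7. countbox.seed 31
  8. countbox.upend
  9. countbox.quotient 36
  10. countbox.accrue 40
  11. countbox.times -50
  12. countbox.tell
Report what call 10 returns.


Answer: 44641/1116

Derivation:
==> lessen(36)
<== -36
==> quotient(%0)
<== 1
==> setk(viwisak, -781)
<== nil
==> tell()
<== 1
==> tell()
<== 1
==> fetch(viwisak)
<== -781
==> seed(31)
<== 31
==> upend()
<== 1/31
==> quotient(36)
<== 1/1116
==> accrue(40)
<== 44641/1116
==> times(-50)
<== -1116025/558
==> tell()
<== -1116025/558


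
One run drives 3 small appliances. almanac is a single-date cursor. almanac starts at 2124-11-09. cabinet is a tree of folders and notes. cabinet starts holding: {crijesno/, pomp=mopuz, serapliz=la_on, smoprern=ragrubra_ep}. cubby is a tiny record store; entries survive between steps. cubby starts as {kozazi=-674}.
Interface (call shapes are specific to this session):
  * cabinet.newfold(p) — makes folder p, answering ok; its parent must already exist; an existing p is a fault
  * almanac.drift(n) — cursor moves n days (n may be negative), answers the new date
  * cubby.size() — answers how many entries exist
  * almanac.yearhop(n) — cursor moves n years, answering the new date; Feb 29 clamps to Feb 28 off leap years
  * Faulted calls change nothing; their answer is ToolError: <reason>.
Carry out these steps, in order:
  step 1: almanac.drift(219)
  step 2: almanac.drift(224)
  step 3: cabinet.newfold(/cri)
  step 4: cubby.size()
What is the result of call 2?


>> almanac.drift(219)
<< 2125-06-16
>> almanac.drift(224)
<< 2126-01-26
>> cabinet.newfold(/cri)
<< ok
>> cubby.size()
<< 1

Answer: 2126-01-26


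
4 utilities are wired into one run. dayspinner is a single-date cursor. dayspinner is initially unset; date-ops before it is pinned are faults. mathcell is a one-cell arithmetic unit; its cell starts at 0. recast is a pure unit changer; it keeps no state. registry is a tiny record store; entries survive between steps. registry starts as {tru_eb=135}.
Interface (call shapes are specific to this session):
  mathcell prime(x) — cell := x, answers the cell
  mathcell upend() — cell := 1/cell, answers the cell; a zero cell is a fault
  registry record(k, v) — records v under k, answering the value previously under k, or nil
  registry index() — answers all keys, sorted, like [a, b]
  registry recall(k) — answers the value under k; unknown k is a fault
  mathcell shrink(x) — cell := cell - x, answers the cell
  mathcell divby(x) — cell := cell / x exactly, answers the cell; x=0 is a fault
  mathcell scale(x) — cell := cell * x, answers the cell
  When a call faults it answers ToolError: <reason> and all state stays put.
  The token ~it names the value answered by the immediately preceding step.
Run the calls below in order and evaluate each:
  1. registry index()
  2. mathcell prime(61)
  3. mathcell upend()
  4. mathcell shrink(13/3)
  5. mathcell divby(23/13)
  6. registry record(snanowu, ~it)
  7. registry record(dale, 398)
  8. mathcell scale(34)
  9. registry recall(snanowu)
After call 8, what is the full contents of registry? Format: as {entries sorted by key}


Answer: {dale=398, snanowu=-10270/4209, tru_eb=135}

Derivation:
Act: registry index[]
Obs: [tru_eb]
Act: mathcell prime[x: 61]
Obs: 61
Act: mathcell upend[]
Obs: 1/61
Act: mathcell shrink[x: 13/3]
Obs: -790/183
Act: mathcell divby[x: 23/13]
Obs: -10270/4209
Act: registry record[k: snanowu; v: ~it]
Obs: nil
Act: registry record[k: dale; v: 398]
Obs: nil
Act: mathcell scale[x: 34]
Obs: -349180/4209
Act: registry recall[k: snanowu]
Obs: -10270/4209


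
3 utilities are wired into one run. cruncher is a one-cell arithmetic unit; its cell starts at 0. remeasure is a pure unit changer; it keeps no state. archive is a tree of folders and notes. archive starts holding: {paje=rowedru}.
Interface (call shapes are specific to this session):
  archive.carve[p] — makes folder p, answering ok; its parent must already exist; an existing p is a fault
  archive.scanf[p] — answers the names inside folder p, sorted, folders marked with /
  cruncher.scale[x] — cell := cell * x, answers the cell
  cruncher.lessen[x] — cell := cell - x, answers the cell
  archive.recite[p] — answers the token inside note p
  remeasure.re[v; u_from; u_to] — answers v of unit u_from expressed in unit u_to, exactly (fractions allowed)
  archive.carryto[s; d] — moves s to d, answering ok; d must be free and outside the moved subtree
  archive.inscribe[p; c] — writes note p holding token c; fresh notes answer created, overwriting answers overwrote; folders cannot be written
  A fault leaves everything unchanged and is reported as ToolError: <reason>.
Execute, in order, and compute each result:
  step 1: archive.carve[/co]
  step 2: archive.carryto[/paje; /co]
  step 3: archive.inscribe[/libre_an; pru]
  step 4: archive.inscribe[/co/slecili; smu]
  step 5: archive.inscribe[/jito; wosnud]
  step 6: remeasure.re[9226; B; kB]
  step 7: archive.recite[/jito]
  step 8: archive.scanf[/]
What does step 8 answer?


Answer: [co/, jito, libre_an, paje]

Derivation:
I call archive.carve using /co, and observe ok.
Using archive.carryto using /paje, /co, which returns ToolError: exists.
Now I run archive.inscribe using /libre_an, pru, and see created.
I use archive.inscribe using /co/slecili, smu, — result: created.
Using archive.inscribe using /jito, wosnud, — result: created.
Invoking remeasure.re using 9226, B, kB, giving 4613/500.
I use archive.recite using /jito, which returns wosnud.
Calling archive.scanf using /: [co/, jito, libre_an, paje].


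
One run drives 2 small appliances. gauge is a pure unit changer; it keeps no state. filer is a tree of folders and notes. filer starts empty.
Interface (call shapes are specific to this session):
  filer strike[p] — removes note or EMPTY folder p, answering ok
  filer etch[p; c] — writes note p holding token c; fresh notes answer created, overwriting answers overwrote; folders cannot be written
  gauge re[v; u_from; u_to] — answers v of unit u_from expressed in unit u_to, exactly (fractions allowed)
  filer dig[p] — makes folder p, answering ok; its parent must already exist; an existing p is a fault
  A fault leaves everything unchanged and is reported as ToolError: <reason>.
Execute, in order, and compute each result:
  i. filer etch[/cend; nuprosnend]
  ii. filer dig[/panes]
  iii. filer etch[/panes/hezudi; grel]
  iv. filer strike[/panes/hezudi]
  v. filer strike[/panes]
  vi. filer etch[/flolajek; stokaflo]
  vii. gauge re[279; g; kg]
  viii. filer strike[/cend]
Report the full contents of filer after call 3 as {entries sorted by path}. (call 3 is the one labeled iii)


Answer: {cend=nuprosnend, panes/, panes/hezudi=grel}

Derivation:
Do: filer etch[p=/cend; c=nuprosnend]
See: created
Do: filer dig[p=/panes]
See: ok
Do: filer etch[p=/panes/hezudi; c=grel]
See: created
Do: filer strike[p=/panes/hezudi]
See: ok
Do: filer strike[p=/panes]
See: ok
Do: filer etch[p=/flolajek; c=stokaflo]
See: created
Do: gauge re[v=279; u_from=g; u_to=kg]
See: 279/1000
Do: filer strike[p=/cend]
See: ok


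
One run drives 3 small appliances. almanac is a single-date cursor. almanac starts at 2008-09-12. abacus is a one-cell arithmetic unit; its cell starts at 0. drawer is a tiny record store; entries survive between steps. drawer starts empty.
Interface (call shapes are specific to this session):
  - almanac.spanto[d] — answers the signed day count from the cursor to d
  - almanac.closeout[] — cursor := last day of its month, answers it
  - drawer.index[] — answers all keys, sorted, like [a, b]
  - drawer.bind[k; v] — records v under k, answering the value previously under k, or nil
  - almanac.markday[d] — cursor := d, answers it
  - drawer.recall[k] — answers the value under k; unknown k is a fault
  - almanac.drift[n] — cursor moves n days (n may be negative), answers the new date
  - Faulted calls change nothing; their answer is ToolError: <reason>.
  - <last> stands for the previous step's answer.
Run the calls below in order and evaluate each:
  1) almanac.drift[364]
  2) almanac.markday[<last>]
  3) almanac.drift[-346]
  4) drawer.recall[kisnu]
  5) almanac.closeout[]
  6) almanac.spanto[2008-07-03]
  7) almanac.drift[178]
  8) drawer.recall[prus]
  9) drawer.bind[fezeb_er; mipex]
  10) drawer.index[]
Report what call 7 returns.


Answer: 2009-03-27

Derivation:
CALL almanac.drift[n='364']
RET  2009-09-11
CALL almanac.markday[d='<last>']
RET  2009-09-11
CALL almanac.drift[n='-346']
RET  2008-09-30
CALL drawer.recall[k='kisnu']
RET  ToolError: no such key kisnu
CALL almanac.closeout[]
RET  2008-09-30
CALL almanac.spanto[d='2008-07-03']
RET  -89
CALL almanac.drift[n='178']
RET  2009-03-27
CALL drawer.recall[k='prus']
RET  ToolError: no such key prus
CALL drawer.bind[k='fezeb_er'; v='mipex']
RET  nil
CALL drawer.index[]
RET  [fezeb_er]
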